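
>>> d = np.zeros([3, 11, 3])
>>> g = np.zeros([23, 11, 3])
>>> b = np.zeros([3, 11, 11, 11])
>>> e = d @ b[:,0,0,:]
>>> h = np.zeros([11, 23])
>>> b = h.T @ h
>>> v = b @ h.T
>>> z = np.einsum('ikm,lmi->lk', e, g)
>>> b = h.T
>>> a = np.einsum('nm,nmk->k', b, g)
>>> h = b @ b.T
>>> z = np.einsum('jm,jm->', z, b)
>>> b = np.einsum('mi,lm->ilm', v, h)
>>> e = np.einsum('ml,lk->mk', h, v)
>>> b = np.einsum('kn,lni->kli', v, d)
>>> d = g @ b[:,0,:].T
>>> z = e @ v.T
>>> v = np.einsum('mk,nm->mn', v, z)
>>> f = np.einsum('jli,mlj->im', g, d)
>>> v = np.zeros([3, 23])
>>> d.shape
(23, 11, 23)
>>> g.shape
(23, 11, 3)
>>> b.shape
(23, 3, 3)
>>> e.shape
(23, 11)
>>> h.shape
(23, 23)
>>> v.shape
(3, 23)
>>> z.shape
(23, 23)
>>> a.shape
(3,)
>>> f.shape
(3, 23)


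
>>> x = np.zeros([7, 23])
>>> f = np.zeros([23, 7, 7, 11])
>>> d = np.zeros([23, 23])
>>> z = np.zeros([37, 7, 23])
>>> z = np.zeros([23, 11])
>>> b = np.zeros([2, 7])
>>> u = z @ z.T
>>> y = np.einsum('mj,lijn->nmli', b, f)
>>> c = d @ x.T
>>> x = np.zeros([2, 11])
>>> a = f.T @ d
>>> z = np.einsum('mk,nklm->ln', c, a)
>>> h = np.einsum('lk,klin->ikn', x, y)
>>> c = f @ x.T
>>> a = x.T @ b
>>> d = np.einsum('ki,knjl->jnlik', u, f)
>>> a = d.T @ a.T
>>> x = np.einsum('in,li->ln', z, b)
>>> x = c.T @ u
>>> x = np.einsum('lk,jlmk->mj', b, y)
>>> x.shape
(23, 11)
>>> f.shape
(23, 7, 7, 11)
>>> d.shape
(7, 7, 11, 23, 23)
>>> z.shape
(7, 11)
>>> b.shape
(2, 7)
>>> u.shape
(23, 23)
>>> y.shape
(11, 2, 23, 7)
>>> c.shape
(23, 7, 7, 2)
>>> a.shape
(23, 23, 11, 7, 11)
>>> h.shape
(23, 11, 7)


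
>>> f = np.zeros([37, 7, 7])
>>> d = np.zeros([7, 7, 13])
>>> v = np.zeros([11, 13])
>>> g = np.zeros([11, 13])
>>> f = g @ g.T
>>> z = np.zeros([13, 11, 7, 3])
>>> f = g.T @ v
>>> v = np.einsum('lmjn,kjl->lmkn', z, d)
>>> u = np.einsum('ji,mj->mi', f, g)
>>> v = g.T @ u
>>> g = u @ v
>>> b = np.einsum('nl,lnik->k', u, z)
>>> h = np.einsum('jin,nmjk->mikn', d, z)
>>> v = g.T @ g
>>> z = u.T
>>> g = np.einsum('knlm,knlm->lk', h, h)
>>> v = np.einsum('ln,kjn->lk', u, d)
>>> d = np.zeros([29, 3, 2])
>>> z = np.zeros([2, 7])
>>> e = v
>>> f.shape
(13, 13)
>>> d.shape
(29, 3, 2)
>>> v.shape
(11, 7)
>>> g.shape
(3, 11)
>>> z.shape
(2, 7)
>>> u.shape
(11, 13)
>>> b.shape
(3,)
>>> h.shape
(11, 7, 3, 13)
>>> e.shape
(11, 7)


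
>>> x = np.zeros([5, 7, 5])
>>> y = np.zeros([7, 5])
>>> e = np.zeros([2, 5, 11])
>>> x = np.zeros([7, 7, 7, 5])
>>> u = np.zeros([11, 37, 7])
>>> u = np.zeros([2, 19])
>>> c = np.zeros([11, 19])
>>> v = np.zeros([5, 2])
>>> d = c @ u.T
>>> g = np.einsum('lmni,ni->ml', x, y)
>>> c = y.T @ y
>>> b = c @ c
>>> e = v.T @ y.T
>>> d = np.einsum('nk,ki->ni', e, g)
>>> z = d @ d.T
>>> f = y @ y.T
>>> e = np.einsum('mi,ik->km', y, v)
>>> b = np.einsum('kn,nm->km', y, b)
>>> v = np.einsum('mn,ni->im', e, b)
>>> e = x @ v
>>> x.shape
(7, 7, 7, 5)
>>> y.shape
(7, 5)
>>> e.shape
(7, 7, 7, 2)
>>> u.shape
(2, 19)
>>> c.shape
(5, 5)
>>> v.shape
(5, 2)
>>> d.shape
(2, 7)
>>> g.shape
(7, 7)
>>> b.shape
(7, 5)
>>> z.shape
(2, 2)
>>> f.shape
(7, 7)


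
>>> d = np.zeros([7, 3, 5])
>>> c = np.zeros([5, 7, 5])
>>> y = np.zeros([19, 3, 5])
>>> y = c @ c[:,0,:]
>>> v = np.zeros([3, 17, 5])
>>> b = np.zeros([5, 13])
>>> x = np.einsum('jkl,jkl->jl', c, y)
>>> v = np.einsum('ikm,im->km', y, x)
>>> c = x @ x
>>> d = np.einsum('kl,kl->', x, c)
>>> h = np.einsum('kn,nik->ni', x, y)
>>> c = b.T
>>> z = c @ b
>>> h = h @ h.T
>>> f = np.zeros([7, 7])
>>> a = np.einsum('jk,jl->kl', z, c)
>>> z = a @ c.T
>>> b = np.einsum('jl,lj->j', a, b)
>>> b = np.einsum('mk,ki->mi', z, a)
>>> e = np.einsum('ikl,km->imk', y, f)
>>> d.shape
()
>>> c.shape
(13, 5)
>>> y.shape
(5, 7, 5)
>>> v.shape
(7, 5)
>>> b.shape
(13, 5)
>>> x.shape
(5, 5)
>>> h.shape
(5, 5)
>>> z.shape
(13, 13)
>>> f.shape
(7, 7)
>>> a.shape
(13, 5)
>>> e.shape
(5, 7, 7)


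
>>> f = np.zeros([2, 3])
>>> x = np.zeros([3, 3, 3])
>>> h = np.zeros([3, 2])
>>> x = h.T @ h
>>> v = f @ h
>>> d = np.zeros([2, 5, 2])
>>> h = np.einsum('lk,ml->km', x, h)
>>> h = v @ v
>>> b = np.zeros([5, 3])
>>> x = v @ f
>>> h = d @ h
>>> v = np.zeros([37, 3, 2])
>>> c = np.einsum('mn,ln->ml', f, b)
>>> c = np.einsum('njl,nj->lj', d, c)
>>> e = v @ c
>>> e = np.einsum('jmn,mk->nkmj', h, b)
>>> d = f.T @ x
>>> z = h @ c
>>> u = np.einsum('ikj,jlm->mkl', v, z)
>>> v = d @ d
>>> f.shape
(2, 3)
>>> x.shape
(2, 3)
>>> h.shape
(2, 5, 2)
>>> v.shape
(3, 3)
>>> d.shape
(3, 3)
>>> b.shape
(5, 3)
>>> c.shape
(2, 5)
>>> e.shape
(2, 3, 5, 2)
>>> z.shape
(2, 5, 5)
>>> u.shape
(5, 3, 5)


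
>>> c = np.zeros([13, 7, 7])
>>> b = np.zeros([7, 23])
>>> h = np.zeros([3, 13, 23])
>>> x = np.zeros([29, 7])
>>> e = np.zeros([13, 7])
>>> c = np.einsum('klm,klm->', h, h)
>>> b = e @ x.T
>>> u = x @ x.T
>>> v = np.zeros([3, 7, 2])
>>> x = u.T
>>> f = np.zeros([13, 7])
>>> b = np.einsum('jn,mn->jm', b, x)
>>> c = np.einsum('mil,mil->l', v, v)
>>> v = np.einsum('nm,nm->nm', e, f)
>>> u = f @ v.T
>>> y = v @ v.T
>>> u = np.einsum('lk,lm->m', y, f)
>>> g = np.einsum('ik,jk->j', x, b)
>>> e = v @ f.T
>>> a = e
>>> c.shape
(2,)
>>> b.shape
(13, 29)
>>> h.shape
(3, 13, 23)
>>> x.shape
(29, 29)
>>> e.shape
(13, 13)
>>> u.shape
(7,)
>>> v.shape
(13, 7)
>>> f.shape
(13, 7)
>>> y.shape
(13, 13)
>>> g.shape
(13,)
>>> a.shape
(13, 13)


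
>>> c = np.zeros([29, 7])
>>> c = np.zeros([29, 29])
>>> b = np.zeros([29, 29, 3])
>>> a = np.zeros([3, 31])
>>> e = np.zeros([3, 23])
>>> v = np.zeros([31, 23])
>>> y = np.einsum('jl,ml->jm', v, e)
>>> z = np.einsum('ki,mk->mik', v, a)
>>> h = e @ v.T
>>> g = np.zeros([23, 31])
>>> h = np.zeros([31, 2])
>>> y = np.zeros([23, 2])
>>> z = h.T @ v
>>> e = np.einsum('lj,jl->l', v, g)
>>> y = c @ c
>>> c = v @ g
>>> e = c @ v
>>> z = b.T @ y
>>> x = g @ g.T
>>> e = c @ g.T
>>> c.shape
(31, 31)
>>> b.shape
(29, 29, 3)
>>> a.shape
(3, 31)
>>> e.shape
(31, 23)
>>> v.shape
(31, 23)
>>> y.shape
(29, 29)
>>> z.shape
(3, 29, 29)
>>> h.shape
(31, 2)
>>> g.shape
(23, 31)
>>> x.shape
(23, 23)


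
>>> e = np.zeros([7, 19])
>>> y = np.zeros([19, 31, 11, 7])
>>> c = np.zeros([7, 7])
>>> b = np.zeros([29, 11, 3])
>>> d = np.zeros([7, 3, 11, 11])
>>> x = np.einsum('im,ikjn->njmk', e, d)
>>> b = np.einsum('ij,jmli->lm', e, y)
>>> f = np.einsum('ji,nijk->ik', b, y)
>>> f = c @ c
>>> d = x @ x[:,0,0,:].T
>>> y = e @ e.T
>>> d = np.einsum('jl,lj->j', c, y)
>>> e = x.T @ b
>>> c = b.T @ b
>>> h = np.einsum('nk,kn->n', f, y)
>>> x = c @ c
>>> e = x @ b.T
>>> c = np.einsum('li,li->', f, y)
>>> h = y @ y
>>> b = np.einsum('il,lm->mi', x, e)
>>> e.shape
(31, 11)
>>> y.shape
(7, 7)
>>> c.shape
()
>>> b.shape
(11, 31)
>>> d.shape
(7,)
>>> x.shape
(31, 31)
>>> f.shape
(7, 7)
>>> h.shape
(7, 7)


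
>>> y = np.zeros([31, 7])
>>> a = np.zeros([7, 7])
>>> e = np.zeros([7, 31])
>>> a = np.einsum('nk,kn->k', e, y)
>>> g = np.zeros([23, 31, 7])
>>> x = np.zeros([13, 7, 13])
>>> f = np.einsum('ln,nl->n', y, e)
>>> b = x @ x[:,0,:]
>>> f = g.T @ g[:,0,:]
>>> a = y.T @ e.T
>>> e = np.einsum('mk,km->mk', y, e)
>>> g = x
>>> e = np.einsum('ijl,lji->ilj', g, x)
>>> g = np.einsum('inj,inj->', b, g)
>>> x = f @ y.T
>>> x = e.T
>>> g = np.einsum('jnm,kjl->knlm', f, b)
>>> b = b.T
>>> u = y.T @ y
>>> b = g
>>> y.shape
(31, 7)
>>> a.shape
(7, 7)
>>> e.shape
(13, 13, 7)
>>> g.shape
(13, 31, 13, 7)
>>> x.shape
(7, 13, 13)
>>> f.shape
(7, 31, 7)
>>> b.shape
(13, 31, 13, 7)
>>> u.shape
(7, 7)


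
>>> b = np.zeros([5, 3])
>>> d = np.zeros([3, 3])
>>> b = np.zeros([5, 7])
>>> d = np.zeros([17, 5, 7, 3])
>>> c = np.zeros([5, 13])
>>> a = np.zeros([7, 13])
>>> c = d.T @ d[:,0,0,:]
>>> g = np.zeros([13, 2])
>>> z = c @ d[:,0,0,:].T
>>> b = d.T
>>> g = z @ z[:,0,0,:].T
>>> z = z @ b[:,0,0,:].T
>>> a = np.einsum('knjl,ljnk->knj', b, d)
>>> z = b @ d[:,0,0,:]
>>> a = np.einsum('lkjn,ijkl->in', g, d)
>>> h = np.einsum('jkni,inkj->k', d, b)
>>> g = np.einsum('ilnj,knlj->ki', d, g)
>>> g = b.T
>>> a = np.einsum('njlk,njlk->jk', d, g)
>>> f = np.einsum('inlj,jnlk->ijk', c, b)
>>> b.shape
(3, 7, 5, 17)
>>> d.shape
(17, 5, 7, 3)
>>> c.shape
(3, 7, 5, 3)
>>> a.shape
(5, 3)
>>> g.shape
(17, 5, 7, 3)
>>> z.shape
(3, 7, 5, 3)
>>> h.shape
(5,)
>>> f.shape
(3, 3, 17)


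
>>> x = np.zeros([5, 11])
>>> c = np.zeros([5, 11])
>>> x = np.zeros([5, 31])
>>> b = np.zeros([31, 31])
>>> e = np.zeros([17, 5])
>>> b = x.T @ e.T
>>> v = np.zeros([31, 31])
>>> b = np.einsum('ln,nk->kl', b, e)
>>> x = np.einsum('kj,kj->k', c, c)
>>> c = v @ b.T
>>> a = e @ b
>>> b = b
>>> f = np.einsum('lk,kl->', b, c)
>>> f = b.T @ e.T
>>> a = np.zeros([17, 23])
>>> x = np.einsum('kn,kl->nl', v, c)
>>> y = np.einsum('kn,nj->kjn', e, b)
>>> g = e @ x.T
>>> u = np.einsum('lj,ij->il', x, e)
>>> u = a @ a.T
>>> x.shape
(31, 5)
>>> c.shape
(31, 5)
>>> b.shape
(5, 31)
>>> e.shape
(17, 5)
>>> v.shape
(31, 31)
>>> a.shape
(17, 23)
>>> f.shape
(31, 17)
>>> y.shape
(17, 31, 5)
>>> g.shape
(17, 31)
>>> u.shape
(17, 17)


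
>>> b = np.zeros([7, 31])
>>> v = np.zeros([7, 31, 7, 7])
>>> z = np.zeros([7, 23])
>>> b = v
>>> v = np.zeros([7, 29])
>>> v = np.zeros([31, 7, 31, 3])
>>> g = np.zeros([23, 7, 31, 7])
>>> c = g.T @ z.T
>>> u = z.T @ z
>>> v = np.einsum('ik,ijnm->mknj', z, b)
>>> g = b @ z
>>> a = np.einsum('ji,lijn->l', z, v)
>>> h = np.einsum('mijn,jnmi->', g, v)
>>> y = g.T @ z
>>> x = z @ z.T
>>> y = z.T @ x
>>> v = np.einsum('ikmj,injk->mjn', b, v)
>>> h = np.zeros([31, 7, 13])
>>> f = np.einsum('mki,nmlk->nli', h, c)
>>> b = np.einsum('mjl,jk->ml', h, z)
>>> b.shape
(31, 13)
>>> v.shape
(7, 7, 23)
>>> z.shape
(7, 23)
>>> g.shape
(7, 31, 7, 23)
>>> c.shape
(7, 31, 7, 7)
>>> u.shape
(23, 23)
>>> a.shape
(7,)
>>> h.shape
(31, 7, 13)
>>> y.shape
(23, 7)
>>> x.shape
(7, 7)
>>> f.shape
(7, 7, 13)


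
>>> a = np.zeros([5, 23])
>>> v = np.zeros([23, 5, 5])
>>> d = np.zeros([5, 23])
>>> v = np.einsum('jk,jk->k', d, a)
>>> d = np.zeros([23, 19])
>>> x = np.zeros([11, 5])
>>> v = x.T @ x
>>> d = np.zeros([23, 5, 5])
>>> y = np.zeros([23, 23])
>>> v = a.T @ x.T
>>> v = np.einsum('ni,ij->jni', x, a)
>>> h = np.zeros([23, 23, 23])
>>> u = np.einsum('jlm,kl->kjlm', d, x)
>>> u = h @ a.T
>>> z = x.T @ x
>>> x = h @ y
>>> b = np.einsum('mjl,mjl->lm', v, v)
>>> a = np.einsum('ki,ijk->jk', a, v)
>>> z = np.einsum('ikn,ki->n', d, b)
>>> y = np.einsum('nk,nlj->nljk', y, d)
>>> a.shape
(11, 5)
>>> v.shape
(23, 11, 5)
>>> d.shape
(23, 5, 5)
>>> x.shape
(23, 23, 23)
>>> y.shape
(23, 5, 5, 23)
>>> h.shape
(23, 23, 23)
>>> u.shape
(23, 23, 5)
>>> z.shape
(5,)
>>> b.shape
(5, 23)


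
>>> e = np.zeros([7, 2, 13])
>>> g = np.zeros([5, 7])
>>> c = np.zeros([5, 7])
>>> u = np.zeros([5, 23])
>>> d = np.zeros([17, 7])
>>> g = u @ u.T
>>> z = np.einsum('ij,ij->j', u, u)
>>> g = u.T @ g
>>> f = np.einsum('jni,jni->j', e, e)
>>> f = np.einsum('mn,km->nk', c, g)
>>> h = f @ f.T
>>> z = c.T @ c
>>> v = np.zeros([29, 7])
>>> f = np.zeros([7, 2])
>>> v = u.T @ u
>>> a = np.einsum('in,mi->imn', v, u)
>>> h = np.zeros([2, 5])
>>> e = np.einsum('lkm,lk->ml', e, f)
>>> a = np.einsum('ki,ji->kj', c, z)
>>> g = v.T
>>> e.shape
(13, 7)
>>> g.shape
(23, 23)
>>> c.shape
(5, 7)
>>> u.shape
(5, 23)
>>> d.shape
(17, 7)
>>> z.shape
(7, 7)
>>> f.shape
(7, 2)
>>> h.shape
(2, 5)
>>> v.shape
(23, 23)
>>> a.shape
(5, 7)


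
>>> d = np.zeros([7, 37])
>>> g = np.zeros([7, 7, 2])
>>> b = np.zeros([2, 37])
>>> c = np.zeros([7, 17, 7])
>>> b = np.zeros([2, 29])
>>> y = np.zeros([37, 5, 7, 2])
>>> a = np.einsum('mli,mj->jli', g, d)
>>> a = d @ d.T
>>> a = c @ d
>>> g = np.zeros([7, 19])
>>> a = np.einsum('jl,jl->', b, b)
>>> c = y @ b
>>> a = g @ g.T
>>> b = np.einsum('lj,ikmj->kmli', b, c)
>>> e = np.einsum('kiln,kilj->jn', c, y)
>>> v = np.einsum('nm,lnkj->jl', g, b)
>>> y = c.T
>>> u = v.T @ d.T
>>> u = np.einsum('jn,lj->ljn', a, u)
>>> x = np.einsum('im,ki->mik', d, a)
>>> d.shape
(7, 37)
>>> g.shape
(7, 19)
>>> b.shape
(5, 7, 2, 37)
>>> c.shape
(37, 5, 7, 29)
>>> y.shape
(29, 7, 5, 37)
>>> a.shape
(7, 7)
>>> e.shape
(2, 29)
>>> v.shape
(37, 5)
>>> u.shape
(5, 7, 7)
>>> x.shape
(37, 7, 7)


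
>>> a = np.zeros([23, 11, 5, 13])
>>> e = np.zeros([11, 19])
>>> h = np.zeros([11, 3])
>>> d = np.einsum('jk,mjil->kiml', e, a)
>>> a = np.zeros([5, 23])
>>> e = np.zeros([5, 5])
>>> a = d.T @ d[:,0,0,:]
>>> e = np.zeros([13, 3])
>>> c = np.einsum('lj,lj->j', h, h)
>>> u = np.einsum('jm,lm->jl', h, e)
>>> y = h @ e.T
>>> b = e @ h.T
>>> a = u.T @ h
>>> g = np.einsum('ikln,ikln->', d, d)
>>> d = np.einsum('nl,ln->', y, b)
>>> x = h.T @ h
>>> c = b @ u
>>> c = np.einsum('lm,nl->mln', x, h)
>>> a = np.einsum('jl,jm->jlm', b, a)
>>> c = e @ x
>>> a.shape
(13, 11, 3)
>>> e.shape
(13, 3)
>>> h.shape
(11, 3)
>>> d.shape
()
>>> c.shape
(13, 3)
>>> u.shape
(11, 13)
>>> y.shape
(11, 13)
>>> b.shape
(13, 11)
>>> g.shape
()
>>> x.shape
(3, 3)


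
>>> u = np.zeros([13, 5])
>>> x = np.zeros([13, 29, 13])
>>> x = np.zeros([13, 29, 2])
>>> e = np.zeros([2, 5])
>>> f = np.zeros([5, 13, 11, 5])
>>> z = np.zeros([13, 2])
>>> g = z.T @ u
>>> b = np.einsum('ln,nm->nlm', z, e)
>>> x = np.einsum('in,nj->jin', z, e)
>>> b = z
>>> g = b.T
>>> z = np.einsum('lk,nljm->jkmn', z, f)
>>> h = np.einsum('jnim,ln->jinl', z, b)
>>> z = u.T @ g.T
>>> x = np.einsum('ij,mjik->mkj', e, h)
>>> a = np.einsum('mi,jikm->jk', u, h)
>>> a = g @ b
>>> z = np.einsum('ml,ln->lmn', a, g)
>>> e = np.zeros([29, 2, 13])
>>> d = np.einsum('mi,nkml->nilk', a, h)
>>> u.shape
(13, 5)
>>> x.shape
(11, 13, 5)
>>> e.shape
(29, 2, 13)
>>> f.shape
(5, 13, 11, 5)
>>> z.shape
(2, 2, 13)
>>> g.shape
(2, 13)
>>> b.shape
(13, 2)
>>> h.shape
(11, 5, 2, 13)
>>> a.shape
(2, 2)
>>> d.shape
(11, 2, 13, 5)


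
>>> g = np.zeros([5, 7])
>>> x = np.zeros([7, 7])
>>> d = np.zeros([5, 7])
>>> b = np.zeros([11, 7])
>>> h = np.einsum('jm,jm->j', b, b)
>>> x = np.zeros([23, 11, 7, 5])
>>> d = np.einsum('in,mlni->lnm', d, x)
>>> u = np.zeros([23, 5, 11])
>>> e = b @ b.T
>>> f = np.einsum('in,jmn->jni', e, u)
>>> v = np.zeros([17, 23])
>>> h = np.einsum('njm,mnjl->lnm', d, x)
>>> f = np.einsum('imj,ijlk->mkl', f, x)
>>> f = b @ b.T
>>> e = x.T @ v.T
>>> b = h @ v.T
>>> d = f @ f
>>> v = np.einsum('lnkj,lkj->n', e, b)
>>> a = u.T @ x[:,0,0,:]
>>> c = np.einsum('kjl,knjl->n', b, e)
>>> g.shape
(5, 7)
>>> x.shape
(23, 11, 7, 5)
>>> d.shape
(11, 11)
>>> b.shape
(5, 11, 17)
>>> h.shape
(5, 11, 23)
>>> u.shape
(23, 5, 11)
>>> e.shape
(5, 7, 11, 17)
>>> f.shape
(11, 11)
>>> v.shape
(7,)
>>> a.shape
(11, 5, 5)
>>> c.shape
(7,)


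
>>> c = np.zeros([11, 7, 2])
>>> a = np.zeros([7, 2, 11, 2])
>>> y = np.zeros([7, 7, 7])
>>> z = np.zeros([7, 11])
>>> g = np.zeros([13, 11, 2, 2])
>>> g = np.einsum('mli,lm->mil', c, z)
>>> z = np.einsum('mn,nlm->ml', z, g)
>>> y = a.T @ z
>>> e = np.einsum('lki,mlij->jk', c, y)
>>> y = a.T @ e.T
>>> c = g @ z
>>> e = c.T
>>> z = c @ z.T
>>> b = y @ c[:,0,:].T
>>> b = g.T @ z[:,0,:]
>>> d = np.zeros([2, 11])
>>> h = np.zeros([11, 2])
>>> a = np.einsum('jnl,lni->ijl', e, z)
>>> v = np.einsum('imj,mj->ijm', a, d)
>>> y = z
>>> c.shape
(11, 2, 2)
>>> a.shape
(7, 2, 11)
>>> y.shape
(11, 2, 7)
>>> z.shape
(11, 2, 7)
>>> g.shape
(11, 2, 7)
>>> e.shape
(2, 2, 11)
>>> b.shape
(7, 2, 7)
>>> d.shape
(2, 11)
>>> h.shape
(11, 2)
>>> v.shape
(7, 11, 2)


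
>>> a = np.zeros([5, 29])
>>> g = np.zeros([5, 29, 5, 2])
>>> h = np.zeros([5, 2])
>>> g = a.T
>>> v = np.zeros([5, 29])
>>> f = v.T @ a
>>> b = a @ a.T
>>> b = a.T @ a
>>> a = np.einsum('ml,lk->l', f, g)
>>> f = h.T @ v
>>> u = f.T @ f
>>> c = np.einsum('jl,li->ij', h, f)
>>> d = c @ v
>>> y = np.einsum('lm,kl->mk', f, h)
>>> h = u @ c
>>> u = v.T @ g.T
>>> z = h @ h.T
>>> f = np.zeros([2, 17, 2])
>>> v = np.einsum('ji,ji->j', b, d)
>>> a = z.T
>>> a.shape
(29, 29)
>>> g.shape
(29, 5)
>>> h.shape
(29, 5)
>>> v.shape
(29,)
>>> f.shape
(2, 17, 2)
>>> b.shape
(29, 29)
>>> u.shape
(29, 29)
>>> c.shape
(29, 5)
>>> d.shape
(29, 29)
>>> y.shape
(29, 5)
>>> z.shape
(29, 29)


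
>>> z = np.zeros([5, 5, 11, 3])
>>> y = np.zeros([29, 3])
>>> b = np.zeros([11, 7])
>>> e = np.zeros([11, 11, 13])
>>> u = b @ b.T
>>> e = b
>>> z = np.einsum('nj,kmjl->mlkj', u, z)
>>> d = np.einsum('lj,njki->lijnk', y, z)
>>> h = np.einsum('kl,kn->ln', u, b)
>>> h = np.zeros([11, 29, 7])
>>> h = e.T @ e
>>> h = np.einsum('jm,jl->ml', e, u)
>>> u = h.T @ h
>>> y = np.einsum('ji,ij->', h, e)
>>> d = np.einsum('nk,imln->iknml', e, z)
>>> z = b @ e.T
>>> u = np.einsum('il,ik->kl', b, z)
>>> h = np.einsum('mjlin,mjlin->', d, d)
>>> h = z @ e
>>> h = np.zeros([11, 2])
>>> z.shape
(11, 11)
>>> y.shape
()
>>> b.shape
(11, 7)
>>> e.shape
(11, 7)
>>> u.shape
(11, 7)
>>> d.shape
(5, 7, 11, 3, 5)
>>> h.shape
(11, 2)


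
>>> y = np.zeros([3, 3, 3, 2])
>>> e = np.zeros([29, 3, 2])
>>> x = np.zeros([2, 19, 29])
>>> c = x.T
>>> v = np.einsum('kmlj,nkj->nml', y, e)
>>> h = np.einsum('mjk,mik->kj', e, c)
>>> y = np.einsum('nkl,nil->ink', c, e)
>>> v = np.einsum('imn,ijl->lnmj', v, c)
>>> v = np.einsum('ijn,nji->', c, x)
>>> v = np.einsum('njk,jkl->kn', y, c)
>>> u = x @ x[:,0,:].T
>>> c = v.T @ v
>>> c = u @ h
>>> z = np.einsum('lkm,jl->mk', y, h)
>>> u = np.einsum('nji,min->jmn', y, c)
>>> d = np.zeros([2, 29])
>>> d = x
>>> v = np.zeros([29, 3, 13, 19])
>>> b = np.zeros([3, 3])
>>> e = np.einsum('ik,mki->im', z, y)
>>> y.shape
(3, 29, 19)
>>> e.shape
(19, 3)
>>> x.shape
(2, 19, 29)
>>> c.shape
(2, 19, 3)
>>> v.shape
(29, 3, 13, 19)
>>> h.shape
(2, 3)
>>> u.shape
(29, 2, 3)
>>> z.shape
(19, 29)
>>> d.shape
(2, 19, 29)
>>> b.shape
(3, 3)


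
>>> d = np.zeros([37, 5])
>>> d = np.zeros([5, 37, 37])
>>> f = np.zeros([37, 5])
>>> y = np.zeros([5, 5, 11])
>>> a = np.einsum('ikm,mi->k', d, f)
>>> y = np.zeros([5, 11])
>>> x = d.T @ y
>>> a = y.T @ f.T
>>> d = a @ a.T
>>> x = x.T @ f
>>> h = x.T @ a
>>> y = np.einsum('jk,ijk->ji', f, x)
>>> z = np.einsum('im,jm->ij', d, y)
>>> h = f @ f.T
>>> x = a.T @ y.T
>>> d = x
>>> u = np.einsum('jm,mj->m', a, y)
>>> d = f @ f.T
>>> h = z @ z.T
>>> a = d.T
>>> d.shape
(37, 37)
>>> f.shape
(37, 5)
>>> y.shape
(37, 11)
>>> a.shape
(37, 37)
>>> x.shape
(37, 37)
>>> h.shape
(11, 11)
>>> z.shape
(11, 37)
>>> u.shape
(37,)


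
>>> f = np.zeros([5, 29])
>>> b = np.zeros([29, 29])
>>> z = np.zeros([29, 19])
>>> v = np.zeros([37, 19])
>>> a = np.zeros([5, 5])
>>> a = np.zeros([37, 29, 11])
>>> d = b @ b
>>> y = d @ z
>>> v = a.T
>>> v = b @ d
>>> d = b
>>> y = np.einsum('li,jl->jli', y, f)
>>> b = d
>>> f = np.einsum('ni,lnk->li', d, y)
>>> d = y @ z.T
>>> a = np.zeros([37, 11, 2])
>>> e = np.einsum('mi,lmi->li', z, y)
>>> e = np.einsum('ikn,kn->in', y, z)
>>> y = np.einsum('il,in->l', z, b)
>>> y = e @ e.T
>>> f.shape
(5, 29)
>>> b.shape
(29, 29)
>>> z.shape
(29, 19)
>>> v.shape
(29, 29)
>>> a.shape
(37, 11, 2)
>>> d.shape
(5, 29, 29)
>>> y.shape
(5, 5)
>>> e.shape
(5, 19)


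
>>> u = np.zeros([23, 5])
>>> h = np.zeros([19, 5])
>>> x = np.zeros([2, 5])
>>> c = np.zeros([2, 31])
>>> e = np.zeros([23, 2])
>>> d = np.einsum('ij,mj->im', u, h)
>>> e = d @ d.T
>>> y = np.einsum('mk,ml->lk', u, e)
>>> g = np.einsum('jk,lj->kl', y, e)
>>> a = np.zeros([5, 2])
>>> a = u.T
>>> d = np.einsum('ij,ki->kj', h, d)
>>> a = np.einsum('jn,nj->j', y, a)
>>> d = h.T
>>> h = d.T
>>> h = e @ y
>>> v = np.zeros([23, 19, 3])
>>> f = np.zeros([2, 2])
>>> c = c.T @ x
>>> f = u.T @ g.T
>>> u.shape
(23, 5)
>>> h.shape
(23, 5)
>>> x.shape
(2, 5)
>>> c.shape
(31, 5)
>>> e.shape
(23, 23)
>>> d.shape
(5, 19)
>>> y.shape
(23, 5)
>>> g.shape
(5, 23)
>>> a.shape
(23,)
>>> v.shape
(23, 19, 3)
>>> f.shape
(5, 5)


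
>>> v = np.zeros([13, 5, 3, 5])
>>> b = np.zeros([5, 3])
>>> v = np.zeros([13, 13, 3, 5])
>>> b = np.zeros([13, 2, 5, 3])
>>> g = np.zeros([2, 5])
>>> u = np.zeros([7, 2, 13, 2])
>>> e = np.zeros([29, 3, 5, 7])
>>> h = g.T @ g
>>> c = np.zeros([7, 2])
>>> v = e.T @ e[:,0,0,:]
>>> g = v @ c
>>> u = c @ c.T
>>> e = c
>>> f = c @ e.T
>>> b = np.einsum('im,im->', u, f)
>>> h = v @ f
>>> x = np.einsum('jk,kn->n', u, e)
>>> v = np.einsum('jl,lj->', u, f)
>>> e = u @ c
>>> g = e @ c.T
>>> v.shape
()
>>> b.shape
()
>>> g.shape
(7, 7)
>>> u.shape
(7, 7)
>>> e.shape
(7, 2)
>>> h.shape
(7, 5, 3, 7)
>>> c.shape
(7, 2)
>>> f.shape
(7, 7)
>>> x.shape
(2,)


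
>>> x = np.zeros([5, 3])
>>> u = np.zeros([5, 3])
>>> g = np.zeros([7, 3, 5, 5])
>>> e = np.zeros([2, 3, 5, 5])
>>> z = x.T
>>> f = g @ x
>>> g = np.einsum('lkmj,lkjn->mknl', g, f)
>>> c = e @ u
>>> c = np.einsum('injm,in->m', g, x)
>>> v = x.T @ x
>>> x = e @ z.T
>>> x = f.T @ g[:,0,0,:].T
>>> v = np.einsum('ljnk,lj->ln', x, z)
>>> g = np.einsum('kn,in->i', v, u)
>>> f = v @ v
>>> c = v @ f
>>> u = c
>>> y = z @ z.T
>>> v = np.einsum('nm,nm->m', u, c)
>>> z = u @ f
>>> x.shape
(3, 5, 3, 5)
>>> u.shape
(3, 3)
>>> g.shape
(5,)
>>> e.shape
(2, 3, 5, 5)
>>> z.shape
(3, 3)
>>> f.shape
(3, 3)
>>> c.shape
(3, 3)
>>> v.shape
(3,)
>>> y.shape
(3, 3)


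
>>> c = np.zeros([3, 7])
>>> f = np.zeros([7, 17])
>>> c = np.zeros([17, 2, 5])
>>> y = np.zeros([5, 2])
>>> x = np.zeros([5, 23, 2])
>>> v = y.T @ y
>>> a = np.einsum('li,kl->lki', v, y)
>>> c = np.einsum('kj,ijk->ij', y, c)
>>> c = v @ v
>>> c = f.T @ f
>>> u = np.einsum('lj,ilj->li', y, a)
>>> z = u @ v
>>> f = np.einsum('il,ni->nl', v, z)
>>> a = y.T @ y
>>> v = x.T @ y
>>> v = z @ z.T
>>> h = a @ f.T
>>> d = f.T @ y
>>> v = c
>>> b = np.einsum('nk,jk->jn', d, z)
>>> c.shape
(17, 17)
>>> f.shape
(5, 2)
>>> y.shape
(5, 2)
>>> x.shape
(5, 23, 2)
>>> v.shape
(17, 17)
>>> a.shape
(2, 2)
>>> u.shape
(5, 2)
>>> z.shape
(5, 2)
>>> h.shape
(2, 5)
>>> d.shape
(2, 2)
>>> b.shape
(5, 2)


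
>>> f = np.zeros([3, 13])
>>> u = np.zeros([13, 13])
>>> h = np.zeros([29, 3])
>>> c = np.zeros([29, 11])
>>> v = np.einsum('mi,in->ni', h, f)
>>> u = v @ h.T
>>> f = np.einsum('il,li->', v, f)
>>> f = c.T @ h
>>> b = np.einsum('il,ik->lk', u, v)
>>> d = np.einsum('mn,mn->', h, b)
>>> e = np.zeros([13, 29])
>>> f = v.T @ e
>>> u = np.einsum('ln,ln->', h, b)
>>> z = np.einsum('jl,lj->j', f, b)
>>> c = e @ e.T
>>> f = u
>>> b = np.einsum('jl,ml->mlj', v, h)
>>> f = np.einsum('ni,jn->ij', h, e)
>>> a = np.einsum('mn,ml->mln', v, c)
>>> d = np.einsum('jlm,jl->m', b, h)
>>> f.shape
(3, 13)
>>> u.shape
()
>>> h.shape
(29, 3)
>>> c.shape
(13, 13)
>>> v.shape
(13, 3)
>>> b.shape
(29, 3, 13)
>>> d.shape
(13,)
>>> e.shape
(13, 29)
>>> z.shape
(3,)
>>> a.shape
(13, 13, 3)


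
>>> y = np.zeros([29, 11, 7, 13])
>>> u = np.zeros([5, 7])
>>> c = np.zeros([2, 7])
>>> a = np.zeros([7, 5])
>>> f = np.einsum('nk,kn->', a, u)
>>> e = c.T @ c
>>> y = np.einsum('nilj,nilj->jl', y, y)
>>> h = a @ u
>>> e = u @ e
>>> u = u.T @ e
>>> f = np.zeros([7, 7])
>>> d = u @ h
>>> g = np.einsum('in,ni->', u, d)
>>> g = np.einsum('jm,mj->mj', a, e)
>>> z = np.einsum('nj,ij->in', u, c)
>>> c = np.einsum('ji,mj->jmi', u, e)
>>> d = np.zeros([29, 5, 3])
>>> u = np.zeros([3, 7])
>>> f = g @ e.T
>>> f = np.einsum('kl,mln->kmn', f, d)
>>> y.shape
(13, 7)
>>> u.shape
(3, 7)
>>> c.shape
(7, 5, 7)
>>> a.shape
(7, 5)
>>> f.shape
(5, 29, 3)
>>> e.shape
(5, 7)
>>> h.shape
(7, 7)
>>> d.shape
(29, 5, 3)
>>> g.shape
(5, 7)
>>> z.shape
(2, 7)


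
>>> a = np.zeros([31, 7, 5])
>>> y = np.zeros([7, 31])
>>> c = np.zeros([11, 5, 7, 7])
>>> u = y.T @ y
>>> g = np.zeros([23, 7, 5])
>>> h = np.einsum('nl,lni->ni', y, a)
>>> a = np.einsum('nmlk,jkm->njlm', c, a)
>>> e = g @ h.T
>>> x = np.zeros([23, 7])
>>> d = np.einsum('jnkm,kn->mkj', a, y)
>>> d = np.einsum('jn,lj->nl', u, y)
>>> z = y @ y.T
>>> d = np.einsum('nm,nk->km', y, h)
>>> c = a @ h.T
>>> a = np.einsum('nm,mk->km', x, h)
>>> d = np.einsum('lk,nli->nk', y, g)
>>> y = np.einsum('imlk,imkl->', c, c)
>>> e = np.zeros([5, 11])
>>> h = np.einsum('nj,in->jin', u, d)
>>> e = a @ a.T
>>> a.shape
(5, 7)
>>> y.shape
()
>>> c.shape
(11, 31, 7, 7)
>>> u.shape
(31, 31)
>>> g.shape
(23, 7, 5)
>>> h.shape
(31, 23, 31)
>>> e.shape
(5, 5)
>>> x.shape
(23, 7)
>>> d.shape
(23, 31)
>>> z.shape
(7, 7)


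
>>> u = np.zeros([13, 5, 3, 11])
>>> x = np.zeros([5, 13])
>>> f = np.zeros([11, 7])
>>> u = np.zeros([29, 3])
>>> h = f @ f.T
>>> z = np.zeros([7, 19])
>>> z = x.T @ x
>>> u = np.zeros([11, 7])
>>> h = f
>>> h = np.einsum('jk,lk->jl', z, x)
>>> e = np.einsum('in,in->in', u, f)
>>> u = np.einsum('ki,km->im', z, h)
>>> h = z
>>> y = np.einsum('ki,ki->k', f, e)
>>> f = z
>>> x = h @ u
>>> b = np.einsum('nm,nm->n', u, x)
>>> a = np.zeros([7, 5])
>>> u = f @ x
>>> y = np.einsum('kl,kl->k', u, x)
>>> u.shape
(13, 5)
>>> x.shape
(13, 5)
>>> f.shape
(13, 13)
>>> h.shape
(13, 13)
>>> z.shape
(13, 13)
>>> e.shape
(11, 7)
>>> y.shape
(13,)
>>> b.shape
(13,)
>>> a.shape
(7, 5)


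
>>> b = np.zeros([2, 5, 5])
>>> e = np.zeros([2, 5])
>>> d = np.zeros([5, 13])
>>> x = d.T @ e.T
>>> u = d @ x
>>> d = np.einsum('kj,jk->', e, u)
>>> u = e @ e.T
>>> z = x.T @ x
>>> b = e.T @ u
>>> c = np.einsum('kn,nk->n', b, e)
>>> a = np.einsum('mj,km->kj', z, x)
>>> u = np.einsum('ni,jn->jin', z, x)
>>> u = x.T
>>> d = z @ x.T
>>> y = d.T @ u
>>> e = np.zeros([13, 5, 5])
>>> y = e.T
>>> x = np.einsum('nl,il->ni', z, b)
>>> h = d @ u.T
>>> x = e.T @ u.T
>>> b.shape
(5, 2)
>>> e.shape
(13, 5, 5)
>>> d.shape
(2, 13)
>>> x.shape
(5, 5, 2)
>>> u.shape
(2, 13)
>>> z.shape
(2, 2)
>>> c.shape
(2,)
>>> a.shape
(13, 2)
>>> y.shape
(5, 5, 13)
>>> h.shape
(2, 2)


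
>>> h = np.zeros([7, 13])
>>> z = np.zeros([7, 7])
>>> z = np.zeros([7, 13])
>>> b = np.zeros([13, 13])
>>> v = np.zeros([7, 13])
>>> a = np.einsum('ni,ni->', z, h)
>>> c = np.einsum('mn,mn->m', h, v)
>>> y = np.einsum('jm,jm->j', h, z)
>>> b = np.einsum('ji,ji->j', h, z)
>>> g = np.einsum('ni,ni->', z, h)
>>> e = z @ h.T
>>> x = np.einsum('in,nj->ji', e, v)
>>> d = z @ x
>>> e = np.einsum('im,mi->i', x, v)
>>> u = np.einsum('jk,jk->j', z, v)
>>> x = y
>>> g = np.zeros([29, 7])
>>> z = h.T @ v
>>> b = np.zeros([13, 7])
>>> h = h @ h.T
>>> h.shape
(7, 7)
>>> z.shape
(13, 13)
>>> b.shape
(13, 7)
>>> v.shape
(7, 13)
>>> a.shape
()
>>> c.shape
(7,)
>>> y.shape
(7,)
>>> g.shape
(29, 7)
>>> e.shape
(13,)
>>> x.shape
(7,)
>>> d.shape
(7, 7)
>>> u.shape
(7,)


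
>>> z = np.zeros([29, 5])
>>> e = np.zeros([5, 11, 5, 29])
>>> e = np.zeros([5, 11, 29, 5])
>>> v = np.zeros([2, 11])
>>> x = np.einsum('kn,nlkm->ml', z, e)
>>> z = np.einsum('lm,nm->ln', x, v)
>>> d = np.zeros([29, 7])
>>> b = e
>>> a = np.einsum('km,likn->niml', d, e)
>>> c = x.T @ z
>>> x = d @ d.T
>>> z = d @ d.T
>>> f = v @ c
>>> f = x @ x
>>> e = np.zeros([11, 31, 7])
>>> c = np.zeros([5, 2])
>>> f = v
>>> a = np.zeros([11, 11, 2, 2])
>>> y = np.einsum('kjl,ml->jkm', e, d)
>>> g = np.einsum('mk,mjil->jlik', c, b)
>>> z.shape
(29, 29)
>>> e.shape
(11, 31, 7)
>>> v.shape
(2, 11)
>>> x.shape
(29, 29)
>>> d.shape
(29, 7)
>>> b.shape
(5, 11, 29, 5)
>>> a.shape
(11, 11, 2, 2)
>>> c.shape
(5, 2)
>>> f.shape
(2, 11)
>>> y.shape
(31, 11, 29)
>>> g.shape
(11, 5, 29, 2)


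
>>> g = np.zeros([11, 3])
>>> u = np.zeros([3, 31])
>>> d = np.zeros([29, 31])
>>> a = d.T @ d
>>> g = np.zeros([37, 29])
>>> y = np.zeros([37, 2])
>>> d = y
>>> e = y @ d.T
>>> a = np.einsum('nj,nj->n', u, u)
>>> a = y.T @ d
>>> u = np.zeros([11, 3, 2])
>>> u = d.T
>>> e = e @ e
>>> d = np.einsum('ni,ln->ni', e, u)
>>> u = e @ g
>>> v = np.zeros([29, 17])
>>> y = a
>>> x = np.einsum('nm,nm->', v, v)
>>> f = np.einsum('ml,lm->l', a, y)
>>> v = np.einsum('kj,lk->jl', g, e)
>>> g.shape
(37, 29)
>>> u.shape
(37, 29)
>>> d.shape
(37, 37)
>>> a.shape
(2, 2)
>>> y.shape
(2, 2)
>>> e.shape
(37, 37)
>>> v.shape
(29, 37)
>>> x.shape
()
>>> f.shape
(2,)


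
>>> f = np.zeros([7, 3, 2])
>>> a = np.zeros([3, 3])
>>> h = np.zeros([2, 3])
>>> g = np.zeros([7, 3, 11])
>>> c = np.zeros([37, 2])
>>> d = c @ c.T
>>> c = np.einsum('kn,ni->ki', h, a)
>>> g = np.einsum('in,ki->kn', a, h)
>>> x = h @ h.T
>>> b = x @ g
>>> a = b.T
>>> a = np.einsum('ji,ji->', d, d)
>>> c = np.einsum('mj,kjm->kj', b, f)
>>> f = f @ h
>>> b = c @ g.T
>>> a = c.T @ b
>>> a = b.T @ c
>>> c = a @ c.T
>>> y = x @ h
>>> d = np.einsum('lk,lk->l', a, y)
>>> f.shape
(7, 3, 3)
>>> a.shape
(2, 3)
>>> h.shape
(2, 3)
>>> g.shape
(2, 3)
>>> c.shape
(2, 7)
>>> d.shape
(2,)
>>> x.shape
(2, 2)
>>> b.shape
(7, 2)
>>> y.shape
(2, 3)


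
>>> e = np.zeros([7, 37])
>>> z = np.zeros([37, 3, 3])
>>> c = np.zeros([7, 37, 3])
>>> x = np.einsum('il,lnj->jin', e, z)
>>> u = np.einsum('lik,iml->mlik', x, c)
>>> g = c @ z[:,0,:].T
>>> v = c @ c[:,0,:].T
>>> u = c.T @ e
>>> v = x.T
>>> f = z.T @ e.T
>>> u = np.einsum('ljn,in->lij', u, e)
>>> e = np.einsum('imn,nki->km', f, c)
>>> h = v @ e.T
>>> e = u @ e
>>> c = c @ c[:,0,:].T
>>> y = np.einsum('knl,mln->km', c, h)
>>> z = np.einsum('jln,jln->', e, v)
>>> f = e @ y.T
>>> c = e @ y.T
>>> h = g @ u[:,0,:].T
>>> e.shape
(3, 7, 3)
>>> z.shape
()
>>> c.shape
(3, 7, 7)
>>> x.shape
(3, 7, 3)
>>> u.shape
(3, 7, 37)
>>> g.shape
(7, 37, 37)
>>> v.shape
(3, 7, 3)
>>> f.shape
(3, 7, 7)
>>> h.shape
(7, 37, 3)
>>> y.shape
(7, 3)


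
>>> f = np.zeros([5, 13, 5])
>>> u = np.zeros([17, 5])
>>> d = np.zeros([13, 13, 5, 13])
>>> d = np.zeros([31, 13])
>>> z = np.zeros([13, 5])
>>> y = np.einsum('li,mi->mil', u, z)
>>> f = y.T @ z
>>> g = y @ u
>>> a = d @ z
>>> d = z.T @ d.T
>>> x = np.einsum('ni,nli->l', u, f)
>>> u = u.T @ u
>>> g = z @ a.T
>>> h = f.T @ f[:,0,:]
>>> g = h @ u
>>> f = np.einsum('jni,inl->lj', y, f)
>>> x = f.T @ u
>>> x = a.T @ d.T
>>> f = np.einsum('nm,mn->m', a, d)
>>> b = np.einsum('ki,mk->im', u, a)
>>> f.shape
(5,)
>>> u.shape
(5, 5)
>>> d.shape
(5, 31)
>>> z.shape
(13, 5)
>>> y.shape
(13, 5, 17)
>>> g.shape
(5, 5, 5)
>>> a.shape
(31, 5)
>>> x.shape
(5, 5)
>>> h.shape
(5, 5, 5)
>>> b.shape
(5, 31)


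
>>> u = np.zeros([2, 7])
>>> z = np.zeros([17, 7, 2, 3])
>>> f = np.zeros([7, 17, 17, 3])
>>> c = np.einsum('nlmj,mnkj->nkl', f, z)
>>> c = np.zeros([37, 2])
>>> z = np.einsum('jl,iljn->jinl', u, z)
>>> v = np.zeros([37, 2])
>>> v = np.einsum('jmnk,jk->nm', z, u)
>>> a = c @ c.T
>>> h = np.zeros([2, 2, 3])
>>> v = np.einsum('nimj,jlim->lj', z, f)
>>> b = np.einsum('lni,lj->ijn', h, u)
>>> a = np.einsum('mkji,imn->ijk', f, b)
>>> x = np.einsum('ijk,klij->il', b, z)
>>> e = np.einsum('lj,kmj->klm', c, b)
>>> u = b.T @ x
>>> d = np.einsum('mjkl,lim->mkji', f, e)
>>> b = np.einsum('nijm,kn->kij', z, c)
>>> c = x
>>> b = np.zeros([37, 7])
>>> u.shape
(2, 7, 17)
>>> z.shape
(2, 17, 3, 7)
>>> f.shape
(7, 17, 17, 3)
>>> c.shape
(3, 17)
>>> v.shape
(17, 7)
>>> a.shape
(3, 17, 17)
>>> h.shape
(2, 2, 3)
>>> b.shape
(37, 7)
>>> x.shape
(3, 17)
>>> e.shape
(3, 37, 7)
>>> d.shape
(7, 17, 17, 37)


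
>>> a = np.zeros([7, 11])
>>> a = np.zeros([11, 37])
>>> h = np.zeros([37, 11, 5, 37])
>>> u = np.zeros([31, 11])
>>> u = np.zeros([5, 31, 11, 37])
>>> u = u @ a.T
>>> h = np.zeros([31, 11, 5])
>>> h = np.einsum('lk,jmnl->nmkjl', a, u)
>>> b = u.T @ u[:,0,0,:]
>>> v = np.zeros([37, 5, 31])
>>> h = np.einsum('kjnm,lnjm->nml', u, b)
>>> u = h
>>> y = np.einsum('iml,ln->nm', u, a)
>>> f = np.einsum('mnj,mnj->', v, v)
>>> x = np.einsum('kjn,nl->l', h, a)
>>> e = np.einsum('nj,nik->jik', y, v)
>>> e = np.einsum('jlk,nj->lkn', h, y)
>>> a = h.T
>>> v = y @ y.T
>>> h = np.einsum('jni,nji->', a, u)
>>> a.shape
(11, 11, 11)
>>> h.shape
()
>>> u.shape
(11, 11, 11)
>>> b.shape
(11, 11, 31, 11)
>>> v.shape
(37, 37)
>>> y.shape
(37, 11)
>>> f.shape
()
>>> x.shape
(37,)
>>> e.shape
(11, 11, 37)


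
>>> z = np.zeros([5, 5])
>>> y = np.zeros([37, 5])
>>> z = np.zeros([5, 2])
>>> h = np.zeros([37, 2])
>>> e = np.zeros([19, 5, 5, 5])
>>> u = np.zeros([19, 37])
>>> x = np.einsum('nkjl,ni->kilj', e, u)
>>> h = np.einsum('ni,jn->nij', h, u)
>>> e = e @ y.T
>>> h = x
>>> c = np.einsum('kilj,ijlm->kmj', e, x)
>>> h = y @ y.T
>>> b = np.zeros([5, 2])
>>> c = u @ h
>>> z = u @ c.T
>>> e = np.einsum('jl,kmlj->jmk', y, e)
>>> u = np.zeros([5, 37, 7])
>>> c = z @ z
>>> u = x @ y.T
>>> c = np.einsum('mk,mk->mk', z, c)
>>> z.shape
(19, 19)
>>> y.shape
(37, 5)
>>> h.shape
(37, 37)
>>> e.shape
(37, 5, 19)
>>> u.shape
(5, 37, 5, 37)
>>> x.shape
(5, 37, 5, 5)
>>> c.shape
(19, 19)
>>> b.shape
(5, 2)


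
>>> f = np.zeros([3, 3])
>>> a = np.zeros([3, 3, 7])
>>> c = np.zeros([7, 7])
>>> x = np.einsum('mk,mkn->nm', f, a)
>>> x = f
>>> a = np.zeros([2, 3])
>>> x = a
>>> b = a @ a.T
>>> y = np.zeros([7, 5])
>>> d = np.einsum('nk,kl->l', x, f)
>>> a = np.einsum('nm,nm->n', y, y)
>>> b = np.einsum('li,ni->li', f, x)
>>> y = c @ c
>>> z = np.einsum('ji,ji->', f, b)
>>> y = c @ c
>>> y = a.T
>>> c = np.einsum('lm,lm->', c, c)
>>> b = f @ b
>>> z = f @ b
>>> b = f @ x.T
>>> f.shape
(3, 3)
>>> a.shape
(7,)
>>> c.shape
()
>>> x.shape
(2, 3)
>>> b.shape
(3, 2)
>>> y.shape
(7,)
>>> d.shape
(3,)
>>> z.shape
(3, 3)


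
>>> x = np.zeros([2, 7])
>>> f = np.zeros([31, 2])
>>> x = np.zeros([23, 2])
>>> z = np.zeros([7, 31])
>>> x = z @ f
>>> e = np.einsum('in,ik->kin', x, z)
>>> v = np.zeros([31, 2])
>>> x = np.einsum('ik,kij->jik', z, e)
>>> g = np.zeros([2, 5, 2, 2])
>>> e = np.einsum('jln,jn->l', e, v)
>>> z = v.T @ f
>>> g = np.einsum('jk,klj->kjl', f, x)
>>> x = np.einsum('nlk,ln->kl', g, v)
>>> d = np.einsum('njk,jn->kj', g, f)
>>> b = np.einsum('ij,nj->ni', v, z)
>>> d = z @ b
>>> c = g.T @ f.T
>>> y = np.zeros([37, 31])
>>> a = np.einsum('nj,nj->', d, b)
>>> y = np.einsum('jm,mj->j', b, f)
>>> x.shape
(7, 31)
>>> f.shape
(31, 2)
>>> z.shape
(2, 2)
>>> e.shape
(7,)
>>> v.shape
(31, 2)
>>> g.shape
(2, 31, 7)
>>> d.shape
(2, 31)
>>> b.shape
(2, 31)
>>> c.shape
(7, 31, 31)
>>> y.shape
(2,)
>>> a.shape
()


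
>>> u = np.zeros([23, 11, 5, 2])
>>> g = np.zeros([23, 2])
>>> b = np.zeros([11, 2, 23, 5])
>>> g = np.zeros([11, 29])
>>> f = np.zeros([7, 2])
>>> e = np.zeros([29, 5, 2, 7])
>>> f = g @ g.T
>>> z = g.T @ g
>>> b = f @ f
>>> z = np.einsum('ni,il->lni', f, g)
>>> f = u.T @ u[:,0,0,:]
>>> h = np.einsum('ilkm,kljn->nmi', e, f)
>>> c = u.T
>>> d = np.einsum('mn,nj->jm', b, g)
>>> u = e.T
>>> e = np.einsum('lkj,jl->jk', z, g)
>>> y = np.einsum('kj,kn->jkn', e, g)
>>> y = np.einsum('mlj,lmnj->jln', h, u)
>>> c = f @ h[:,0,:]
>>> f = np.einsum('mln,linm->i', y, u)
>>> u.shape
(7, 2, 5, 29)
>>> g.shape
(11, 29)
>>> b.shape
(11, 11)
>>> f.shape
(2,)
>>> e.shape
(11, 11)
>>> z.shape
(29, 11, 11)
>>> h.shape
(2, 7, 29)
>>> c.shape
(2, 5, 11, 29)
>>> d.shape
(29, 11)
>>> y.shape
(29, 7, 5)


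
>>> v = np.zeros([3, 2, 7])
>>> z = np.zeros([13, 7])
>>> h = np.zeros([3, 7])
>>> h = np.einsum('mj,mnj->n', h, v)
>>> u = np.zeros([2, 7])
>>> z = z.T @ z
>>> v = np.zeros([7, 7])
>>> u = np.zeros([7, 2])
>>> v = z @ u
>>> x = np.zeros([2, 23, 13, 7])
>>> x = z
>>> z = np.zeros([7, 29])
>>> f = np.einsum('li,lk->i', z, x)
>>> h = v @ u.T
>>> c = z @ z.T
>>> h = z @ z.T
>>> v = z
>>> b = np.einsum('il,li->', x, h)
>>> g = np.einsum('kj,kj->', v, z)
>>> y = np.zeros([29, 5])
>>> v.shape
(7, 29)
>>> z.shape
(7, 29)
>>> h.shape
(7, 7)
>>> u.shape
(7, 2)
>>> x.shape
(7, 7)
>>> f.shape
(29,)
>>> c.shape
(7, 7)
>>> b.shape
()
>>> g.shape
()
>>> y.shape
(29, 5)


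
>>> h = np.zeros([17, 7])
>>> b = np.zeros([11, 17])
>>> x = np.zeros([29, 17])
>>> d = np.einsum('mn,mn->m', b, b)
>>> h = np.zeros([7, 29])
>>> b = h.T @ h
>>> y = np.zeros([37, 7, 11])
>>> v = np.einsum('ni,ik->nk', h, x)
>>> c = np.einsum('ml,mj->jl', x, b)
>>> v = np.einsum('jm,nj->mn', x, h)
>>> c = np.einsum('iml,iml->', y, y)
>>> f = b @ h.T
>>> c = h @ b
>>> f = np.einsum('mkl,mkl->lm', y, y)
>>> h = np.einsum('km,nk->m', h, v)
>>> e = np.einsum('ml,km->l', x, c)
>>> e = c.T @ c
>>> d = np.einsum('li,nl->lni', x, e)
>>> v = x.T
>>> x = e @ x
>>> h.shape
(29,)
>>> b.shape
(29, 29)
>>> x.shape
(29, 17)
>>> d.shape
(29, 29, 17)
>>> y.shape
(37, 7, 11)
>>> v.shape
(17, 29)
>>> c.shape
(7, 29)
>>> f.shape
(11, 37)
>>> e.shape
(29, 29)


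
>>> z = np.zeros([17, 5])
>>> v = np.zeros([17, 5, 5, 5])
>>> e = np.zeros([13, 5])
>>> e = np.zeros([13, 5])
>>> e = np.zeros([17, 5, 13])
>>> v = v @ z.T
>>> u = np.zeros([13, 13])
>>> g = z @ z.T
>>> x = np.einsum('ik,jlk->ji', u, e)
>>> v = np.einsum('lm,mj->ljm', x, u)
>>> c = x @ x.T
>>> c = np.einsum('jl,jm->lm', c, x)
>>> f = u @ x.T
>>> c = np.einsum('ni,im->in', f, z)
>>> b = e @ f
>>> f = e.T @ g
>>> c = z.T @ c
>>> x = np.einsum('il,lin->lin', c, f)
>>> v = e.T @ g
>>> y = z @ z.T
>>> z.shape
(17, 5)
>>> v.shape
(13, 5, 17)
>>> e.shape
(17, 5, 13)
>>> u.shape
(13, 13)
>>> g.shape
(17, 17)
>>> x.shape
(13, 5, 17)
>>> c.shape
(5, 13)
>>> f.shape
(13, 5, 17)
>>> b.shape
(17, 5, 17)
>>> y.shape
(17, 17)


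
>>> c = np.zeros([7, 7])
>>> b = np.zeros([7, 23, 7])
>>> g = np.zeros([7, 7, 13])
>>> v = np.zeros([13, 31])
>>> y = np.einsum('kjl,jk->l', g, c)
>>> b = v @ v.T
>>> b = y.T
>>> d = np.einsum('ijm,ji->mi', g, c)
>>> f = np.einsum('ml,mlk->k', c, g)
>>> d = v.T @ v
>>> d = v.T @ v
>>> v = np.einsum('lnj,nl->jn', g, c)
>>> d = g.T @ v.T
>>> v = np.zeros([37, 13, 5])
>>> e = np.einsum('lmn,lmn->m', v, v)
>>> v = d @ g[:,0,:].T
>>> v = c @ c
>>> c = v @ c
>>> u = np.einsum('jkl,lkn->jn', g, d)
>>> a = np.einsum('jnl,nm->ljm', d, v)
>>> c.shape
(7, 7)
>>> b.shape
(13,)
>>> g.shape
(7, 7, 13)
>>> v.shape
(7, 7)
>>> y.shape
(13,)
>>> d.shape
(13, 7, 13)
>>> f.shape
(13,)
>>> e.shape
(13,)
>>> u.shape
(7, 13)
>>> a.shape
(13, 13, 7)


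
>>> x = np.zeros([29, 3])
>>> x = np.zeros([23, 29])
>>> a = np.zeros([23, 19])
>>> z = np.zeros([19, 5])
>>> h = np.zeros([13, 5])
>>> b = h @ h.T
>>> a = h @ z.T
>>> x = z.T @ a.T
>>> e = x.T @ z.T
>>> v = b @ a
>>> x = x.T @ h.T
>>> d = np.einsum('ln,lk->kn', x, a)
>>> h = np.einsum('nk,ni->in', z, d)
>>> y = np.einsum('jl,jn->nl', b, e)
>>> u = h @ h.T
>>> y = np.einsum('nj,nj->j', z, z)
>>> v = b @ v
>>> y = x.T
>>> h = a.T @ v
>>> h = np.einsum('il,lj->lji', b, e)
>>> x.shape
(13, 13)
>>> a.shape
(13, 19)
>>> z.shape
(19, 5)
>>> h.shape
(13, 19, 13)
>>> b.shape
(13, 13)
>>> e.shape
(13, 19)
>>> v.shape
(13, 19)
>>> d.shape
(19, 13)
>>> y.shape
(13, 13)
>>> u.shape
(13, 13)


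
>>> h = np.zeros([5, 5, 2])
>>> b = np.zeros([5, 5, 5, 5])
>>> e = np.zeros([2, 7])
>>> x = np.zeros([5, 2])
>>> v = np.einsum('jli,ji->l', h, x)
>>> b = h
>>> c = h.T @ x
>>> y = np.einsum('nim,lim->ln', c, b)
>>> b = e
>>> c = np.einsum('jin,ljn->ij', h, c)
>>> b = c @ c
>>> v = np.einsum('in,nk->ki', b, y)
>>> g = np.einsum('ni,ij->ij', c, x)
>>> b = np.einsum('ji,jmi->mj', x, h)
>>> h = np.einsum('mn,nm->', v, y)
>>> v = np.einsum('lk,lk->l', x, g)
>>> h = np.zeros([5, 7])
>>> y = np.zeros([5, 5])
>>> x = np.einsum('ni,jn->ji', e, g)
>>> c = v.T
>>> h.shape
(5, 7)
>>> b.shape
(5, 5)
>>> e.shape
(2, 7)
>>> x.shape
(5, 7)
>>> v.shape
(5,)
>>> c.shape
(5,)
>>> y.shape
(5, 5)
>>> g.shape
(5, 2)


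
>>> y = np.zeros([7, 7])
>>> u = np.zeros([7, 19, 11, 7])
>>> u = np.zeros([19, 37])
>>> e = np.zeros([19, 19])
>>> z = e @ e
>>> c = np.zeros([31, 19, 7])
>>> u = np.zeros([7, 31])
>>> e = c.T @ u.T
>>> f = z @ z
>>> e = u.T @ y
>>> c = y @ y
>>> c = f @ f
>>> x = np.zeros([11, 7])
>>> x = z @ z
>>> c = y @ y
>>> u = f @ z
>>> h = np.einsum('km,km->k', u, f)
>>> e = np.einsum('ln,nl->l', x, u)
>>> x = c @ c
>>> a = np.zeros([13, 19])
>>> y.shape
(7, 7)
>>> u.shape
(19, 19)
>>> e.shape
(19,)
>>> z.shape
(19, 19)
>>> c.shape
(7, 7)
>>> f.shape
(19, 19)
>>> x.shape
(7, 7)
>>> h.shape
(19,)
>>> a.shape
(13, 19)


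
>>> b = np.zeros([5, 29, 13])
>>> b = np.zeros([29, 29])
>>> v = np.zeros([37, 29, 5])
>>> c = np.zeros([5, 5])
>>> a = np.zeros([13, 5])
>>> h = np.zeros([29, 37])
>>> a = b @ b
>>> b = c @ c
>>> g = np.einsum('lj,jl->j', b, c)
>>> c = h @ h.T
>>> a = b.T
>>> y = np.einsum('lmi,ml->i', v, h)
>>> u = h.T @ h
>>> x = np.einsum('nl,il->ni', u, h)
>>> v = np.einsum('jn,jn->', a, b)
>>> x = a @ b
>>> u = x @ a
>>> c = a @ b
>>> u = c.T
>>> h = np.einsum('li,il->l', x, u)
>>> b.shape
(5, 5)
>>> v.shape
()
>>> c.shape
(5, 5)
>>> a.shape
(5, 5)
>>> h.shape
(5,)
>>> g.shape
(5,)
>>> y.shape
(5,)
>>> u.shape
(5, 5)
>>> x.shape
(5, 5)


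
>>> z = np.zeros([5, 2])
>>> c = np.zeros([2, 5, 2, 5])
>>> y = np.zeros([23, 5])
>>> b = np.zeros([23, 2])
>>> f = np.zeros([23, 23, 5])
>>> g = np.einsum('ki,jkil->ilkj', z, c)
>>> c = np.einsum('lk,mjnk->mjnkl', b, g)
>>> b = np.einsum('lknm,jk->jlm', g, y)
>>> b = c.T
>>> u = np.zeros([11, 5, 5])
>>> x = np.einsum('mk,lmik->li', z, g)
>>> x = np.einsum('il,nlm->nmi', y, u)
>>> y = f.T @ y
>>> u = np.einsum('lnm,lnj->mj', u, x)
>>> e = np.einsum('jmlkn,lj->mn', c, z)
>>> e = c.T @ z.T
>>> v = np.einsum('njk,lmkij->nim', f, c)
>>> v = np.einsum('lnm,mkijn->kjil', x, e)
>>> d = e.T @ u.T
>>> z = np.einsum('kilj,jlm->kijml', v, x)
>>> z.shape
(2, 5, 11, 23, 5)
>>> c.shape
(2, 5, 5, 2, 23)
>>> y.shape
(5, 23, 5)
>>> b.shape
(23, 2, 5, 5, 2)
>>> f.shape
(23, 23, 5)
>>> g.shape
(2, 5, 5, 2)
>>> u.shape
(5, 23)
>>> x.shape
(11, 5, 23)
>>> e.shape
(23, 2, 5, 5, 5)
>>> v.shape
(2, 5, 5, 11)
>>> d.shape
(5, 5, 5, 2, 5)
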